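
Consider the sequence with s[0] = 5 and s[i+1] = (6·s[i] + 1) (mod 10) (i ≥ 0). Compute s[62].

We have s[0] = 5, s[1] = 1, s[2] = 7, s[3] = 3, s[4] = 9, s[5] = 5.
The sequence repeats with period 5.
So s[62] = s[0 + ((62-0) mod 5)] = s[2] = 7.

7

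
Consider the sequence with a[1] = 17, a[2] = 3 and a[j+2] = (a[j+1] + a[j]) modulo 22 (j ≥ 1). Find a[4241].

Computing terms: a[1] = 17; a[2] = 3; a[3] = 20; a[4] = 1; a[5] = 21; a[6] = 0; a[7] = 21; a[8] = 21; a[9] = 20; a[10] = 19; a[11] = 17; a[12] = 14; a[13] = 9; a[14] = 1; a[15] = 10; a[16] = 11; a[17] = 21; a[18] = 10; a[19] = 9; a[20] = 19; a[21] = 6; a[22] = 3; a[23] = 9; a[24] = 12; a[25] = 21; a[26] = 11; a[27] = 10; a[28] = 21; a[29] = 9; a[30] = 8; a[31] = 17; a[32] = 3.
The sequence repeats with period 30.
(4241 - 1) mod 30 = 10, so a[4241] = a[11] = 17.

17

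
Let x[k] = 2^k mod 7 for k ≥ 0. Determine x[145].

We have x[0] = 1, x[1] = 2, x[2] = 4, x[3] = 1.
The sequence repeats with period 3.
(145 - 0) mod 3 = 1, so x[145] = x[1] = 2.

2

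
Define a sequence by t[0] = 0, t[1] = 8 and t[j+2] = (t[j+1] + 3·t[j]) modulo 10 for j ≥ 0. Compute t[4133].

2

We have t[0] = 0; t[1] = 8; t[2] = 8; t[3] = 2; t[4] = 6; t[5] = 2; t[6] = 0; t[7] = 6; t[8] = 6; t[9] = 4; t[10] = 2; t[11] = 4; t[12] = 0; t[13] = 2; t[14] = 2; t[15] = 8; t[16] = 4; t[17] = 8; t[18] = 0; t[19] = 4; t[20] = 4; t[21] = 6; t[22] = 8; t[23] = 6; t[24] = 0; t[25] = 8.
Since (t[24], t[25]) = (t[0], t[1]) = (0, 8) (two consecutive terms determine the rest), the sequence is periodic with period 24.
So t[4133] = t[0 + ((4133-0) mod 24)] = t[5] = 2.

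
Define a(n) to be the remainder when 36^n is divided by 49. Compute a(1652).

Computing terms: a(0) = 1; a(1) = 36; a(2) = 22; a(3) = 8; a(4) = 43; a(5) = 29; a(6) = 15; a(7) = 1.
The sequence repeats with period 7.
So a(1652) = a(0 + ((1652-0) mod 7)) = a(0) = 1.

1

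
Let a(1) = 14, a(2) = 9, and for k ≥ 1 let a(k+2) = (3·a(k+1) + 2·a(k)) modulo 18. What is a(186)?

3

Computing terms: a(1) = 14, a(2) = 9, a(3) = 1, a(4) = 3, a(5) = 11, a(6) = 3, a(7) = 13, a(8) = 9, a(9) = 17, a(10) = 15, a(11) = 7, a(12) = 15, a(13) = 5, a(14) = 9, a(15) = 1.
Since (a(14), a(15)) = (a(2), a(3)) = (9, 1) (two consecutive terms determine the rest), the sequence is eventually periodic: after a pre-period of length 1 it cycles with period 12.
For k ≥ 2, a(k) depends only on (k - 2) mod 12. (186 - 2) mod 12 = 4, so a(186) = a(6) = 3.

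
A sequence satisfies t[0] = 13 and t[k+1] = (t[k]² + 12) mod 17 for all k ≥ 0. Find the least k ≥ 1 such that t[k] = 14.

2

We have t[0] = 13,  t[1] = 11,  t[2] = 14,  t[3] = 4,  t[4] = 11.
Since t[4] = t[1] = 11, the sequence is eventually periodic: after a pre-period of length 1 it cycles with period 3.
The value 14 first appears (with k ≥ 1) at t[2].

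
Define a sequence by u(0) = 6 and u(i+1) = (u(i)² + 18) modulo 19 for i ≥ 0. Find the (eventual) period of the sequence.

Computing terms: u(0) = 6; u(1) = 16; u(2) = 8; u(3) = 6.
The sequence repeats with period 3.

3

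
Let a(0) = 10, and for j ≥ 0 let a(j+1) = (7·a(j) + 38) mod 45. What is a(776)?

20

We have a(0) = 10, a(1) = 18, a(2) = 29, a(3) = 16, a(4) = 15, a(5) = 8, a(6) = 4, a(7) = 21, a(8) = 5, a(9) = 28, a(10) = 9, a(11) = 11, a(12) = 25, a(13) = 33, a(14) = 44, a(15) = 31, a(16) = 30, a(17) = 23, a(18) = 19, a(19) = 36, a(20) = 20, a(21) = 43, a(22) = 24, a(23) = 26, a(24) = 40, a(25) = 3, a(26) = 14, a(27) = 1, a(28) = 0, a(29) = 38, a(30) = 34, a(31) = 6, a(32) = 35, a(33) = 13, a(34) = 39, a(35) = 41, a(36) = 10.
Since a(36) = a(0) = 10, the sequence is periodic with period 36.
(776 - 0) mod 36 = 20, so a(776) = a(20) = 20.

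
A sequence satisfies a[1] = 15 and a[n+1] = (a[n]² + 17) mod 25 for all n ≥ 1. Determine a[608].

23

a[1] = 15, a[2] = 17, a[3] = 6, a[4] = 3, a[5] = 1, a[6] = 18, a[7] = 16, a[8] = 23, a[9] = 21, a[10] = 8, a[11] = 6.
Since a[11] = a[3] = 6, the sequence is eventually periodic: after a pre-period of length 2 it cycles with period 8.
For n ≥ 3, a[n] depends only on (n - 3) mod 8. (608 - 3) mod 8 = 5, so a[608] = a[8] = 23.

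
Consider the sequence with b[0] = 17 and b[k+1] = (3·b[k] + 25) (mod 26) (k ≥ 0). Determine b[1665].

4

Computing terms: b[0] = 17, b[1] = 24, b[2] = 19, b[3] = 4, b[4] = 11, b[5] = 6, b[6] = 17.
The sequence repeats with period 6.
(1665 - 0) mod 6 = 3, so b[1665] = b[3] = 4.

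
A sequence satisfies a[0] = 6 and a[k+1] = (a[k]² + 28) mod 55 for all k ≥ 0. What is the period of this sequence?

Computing terms: a[0] = 6, a[1] = 9, a[2] = 54, a[3] = 29, a[4] = 44, a[5] = 39, a[6] = 9.
Since a[6] = a[1] = 9, the sequence is eventually periodic: after a pre-period of length 1 it cycles with period 5.

5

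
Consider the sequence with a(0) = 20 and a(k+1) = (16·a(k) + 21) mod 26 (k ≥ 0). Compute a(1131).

7

a(0) = 20, a(1) = 3, a(2) = 17, a(3) = 7, a(4) = 3.
Since a(4) = a(1) = 3, the sequence is eventually periodic: after a pre-period of length 1 it cycles with period 3.
For k ≥ 1, a(k) depends only on (k - 1) mod 3. (1131 - 1) mod 3 = 2, so a(1131) = a(3) = 7.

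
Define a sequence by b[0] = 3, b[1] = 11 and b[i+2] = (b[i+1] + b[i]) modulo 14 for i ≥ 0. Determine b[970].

Listing terms: b[0] = 3, b[1] = 11, b[2] = 0, b[3] = 11, b[4] = 11, b[5] = 8, b[6] = 5, b[7] = 13, b[8] = 4, b[9] = 3, b[10] = 7, b[11] = 10, b[12] = 3, b[13] = 13, b[14] = 2, b[15] = 1, b[16] = 3, b[17] = 4, b[18] = 7, b[19] = 11, b[20] = 4, b[21] = 1, b[22] = 5, b[23] = 6, b[24] = 11, b[25] = 3, b[26] = 0, b[27] = 3, b[28] = 3, b[29] = 6, b[30] = 9, b[31] = 1, b[32] = 10, b[33] = 11, b[34] = 7, b[35] = 4, b[36] = 11, b[37] = 1, b[38] = 12, b[39] = 13, b[40] = 11, b[41] = 10, b[42] = 7, b[43] = 3, b[44] = 10, b[45] = 13, b[46] = 9, b[47] = 8, b[48] = 3, b[49] = 11.
Since (b[48], b[49]) = (b[0], b[1]) = (3, 11) (two consecutive terms determine the rest), the sequence is periodic with period 48.
So b[970] = b[0 + ((970-0) mod 48)] = b[10] = 7.

7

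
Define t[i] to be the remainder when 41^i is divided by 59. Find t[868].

Listing terms: t[0] = 1, t[1] = 41, t[2] = 29, t[3] = 9, t[4] = 15, t[5] = 25, t[6] = 22, t[7] = 17, t[8] = 48, t[9] = 21, t[10] = 35, t[11] = 19, t[12] = 12, t[13] = 20, t[14] = 53, t[15] = 49, t[16] = 3, t[17] = 5, t[18] = 28, t[19] = 27, t[20] = 45, t[21] = 16, t[22] = 7, t[23] = 51, t[24] = 26, t[25] = 4, t[26] = 46, t[27] = 57, t[28] = 36, t[29] = 1.
The sequence repeats with period 29.
So t[868] = t[0 + ((868-0) mod 29)] = t[27] = 57.

57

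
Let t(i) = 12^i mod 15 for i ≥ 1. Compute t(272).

6

t(1) = 12, t(2) = 9, t(3) = 3, t(4) = 6, t(5) = 12.
The sequence repeats with period 4.
So t(272) = t(1 + ((272-1) mod 4)) = t(4) = 6.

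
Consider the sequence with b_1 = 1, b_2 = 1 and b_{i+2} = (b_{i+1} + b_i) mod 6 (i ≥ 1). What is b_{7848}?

b_1 = 1,  b_2 = 1,  b_3 = 2,  b_4 = 3,  b_5 = 5,  b_6 = 2,  b_7 = 1,  b_8 = 3,  b_9 = 4,  b_{10} = 1,  b_{11} = 5,  b_{12} = 0,  b_{13} = 5,  b_{14} = 5,  b_{15} = 4,  b_{16} = 3,  b_{17} = 1,  b_{18} = 4,  b_{19} = 5,  b_{20} = 3,  b_{21} = 2,  b_{22} = 5,  b_{23} = 1,  b_{24} = 0,  b_{25} = 1,  b_{26} = 1.
Since (b_{25}, b_{26}) = (b_1, b_2) = (1, 1) (two consecutive terms determine the rest), the sequence is periodic with period 24.
So b_{7848} = b_{1 + ((7848-1) mod 24)} = b_{24} = 0.

0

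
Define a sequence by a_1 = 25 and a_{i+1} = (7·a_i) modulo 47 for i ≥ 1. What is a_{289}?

2

a_1 = 25, a_2 = 34, a_3 = 3, a_4 = 21, a_5 = 6, a_6 = 42, a_7 = 12, a_8 = 37, a_9 = 24, a_{10} = 27, a_{11} = 1, a_{12} = 7, a_{13} = 2, a_{14} = 14, a_{15} = 4, a_{16} = 28, a_{17} = 8, a_{18} = 9, a_{19} = 16, a_{20} = 18, a_{21} = 32, a_{22} = 36, a_{23} = 17, a_{24} = 25.
The sequence repeats with period 23.
So a_{289} = a_{1 + ((289-1) mod 23)} = a_{13} = 2.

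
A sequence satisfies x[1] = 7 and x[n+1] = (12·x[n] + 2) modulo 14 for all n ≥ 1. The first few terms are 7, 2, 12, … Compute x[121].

0

We have x[1] = 7, x[2] = 2, x[3] = 12, x[4] = 6, x[5] = 4, x[6] = 8, x[7] = 0, x[8] = 2.
Since x[8] = x[2] = 2, the sequence is eventually periodic: after a pre-period of length 1 it cycles with period 6.
For n ≥ 2, x[n] depends only on (n - 2) mod 6. (121 - 2) mod 6 = 5, so x[121] = x[7] = 0.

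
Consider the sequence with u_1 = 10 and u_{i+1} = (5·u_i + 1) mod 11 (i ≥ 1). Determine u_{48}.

We have u_1 = 10, u_2 = 7, u_3 = 3, u_4 = 5, u_5 = 4, u_6 = 10.
Since u_6 = u_1 = 10, the sequence is periodic with period 5.
(48 - 1) mod 5 = 2, so u_{48} = u_3 = 3.

3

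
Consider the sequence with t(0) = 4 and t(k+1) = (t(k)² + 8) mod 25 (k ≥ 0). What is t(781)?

We have t(0) = 4, t(1) = 24, t(2) = 9, t(3) = 14, t(4) = 4.
The sequence repeats with period 4.
So t(781) = t(0 + ((781-0) mod 4)) = t(1) = 24.

24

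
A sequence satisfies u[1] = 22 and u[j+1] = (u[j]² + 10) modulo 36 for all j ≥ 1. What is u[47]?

Computing terms: u[1] = 22, u[2] = 26, u[3] = 2, u[4] = 14, u[5] = 26.
Since u[5] = u[2] = 26, the sequence is eventually periodic: after a pre-period of length 1 it cycles with period 3.
For j ≥ 2, u[j] depends only on (j - 2) mod 3. (47 - 2) mod 3 = 0, so u[47] = u[2] = 26.

26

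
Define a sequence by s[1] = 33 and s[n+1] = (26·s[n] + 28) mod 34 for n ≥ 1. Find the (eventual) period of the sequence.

8

Computing terms: s[1] = 33, s[2] = 2, s[3] = 12, s[4] = 0, s[5] = 28, s[6] = 8, s[7] = 32, s[8] = 10, s[9] = 16, s[10] = 2.
Since s[10] = s[2] = 2, the sequence is eventually periodic: after a pre-period of length 1 it cycles with period 8.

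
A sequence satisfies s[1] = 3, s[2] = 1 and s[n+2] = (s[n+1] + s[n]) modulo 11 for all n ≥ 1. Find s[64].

5

We have s[1] = 3; s[2] = 1; s[3] = 4; s[4] = 5; s[5] = 9; s[6] = 3; s[7] = 1.
Since (s[6], s[7]) = (s[1], s[2]) = (3, 1) (two consecutive terms determine the rest), the sequence is periodic with period 5.
(64 - 1) mod 5 = 3, so s[64] = s[4] = 5.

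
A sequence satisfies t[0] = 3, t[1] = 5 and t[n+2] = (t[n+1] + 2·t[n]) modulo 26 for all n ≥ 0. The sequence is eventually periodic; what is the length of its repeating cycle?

12

Computing terms: t[0] = 3,  t[1] = 5,  t[2] = 11,  t[3] = 21,  t[4] = 17,  t[5] = 7,  t[6] = 15,  t[7] = 3,  t[8] = 7,  t[9] = 13,  t[10] = 1,  t[11] = 1,  t[12] = 3,  t[13] = 5.
The sequence repeats with period 12.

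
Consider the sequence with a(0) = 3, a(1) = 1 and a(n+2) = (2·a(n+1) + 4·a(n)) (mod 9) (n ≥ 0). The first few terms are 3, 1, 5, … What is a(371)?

8

Listing terms: a(0) = 3,  a(1) = 1,  a(2) = 5,  a(3) = 5,  a(4) = 3,  a(5) = 8,  a(6) = 1,  a(7) = 7,  a(8) = 0,  a(9) = 1,  a(10) = 2,  a(11) = 8,  a(12) = 6,  a(13) = 8,  a(14) = 4,  a(15) = 4,  a(16) = 6,  a(17) = 1,  a(18) = 8,  a(19) = 2,  a(20) = 0,  a(21) = 8,  a(22) = 7,  a(23) = 1,  a(24) = 3,  a(25) = 1.
Since (a(24), a(25)) = (a(0), a(1)) = (3, 1) (two consecutive terms determine the rest), the sequence is periodic with period 24.
(371 - 0) mod 24 = 11, so a(371) = a(11) = 8.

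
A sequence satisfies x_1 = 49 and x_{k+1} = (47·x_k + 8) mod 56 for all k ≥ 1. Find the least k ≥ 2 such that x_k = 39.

We have x_1 = 49, x_2 = 15, x_3 = 41, x_4 = 31, x_5 = 9, x_6 = 39, x_7 = 49.
Since x_7 = x_1 = 49, the sequence is periodic with period 6.
The value 39 first appears (with k ≥ 2) at x_6.

6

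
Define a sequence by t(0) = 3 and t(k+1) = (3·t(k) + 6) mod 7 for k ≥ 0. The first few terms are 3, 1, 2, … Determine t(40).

0

Listing terms: t(0) = 3, t(1) = 1, t(2) = 2, t(3) = 5, t(4) = 0, t(5) = 6, t(6) = 3.
Since t(6) = t(0) = 3, the sequence is periodic with period 6.
So t(40) = t(0 + ((40-0) mod 6)) = t(4) = 0.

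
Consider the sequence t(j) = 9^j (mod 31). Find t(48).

16

t(0) = 1,  t(1) = 9,  t(2) = 19,  t(3) = 16,  t(4) = 20,  t(5) = 25,  t(6) = 8,  t(7) = 10,  t(8) = 28,  t(9) = 4,  t(10) = 5,  t(11) = 14,  t(12) = 2,  t(13) = 18,  t(14) = 7,  t(15) = 1.
The sequence repeats with period 15.
(48 - 0) mod 15 = 3, so t(48) = t(3) = 16.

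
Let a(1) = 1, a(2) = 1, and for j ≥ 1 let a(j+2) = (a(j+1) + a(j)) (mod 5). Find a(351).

4

Listing terms: a(1) = 1; a(2) = 1; a(3) = 2; a(4) = 3; a(5) = 0; a(6) = 3; a(7) = 3; a(8) = 1; a(9) = 4; a(10) = 0; a(11) = 4; a(12) = 4; a(13) = 3; a(14) = 2; a(15) = 0; a(16) = 2; a(17) = 2; a(18) = 4; a(19) = 1; a(20) = 0; a(21) = 1; a(22) = 1.
Since (a(21), a(22)) = (a(1), a(2)) = (1, 1) (two consecutive terms determine the rest), the sequence is periodic with period 20.
So a(351) = a(1 + ((351-1) mod 20)) = a(11) = 4.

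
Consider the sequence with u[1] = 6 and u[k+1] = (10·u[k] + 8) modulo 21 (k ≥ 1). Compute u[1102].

Computing terms: u[1] = 6; u[2] = 5; u[3] = 16; u[4] = 0; u[5] = 8; u[6] = 4; u[7] = 6.
Since u[7] = u[1] = 6, the sequence is periodic with period 6.
(1102 - 1) mod 6 = 3, so u[1102] = u[4] = 0.

0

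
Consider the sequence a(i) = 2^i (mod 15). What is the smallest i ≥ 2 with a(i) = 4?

Listing terms: a(1) = 2, a(2) = 4, a(3) = 8, a(4) = 1, a(5) = 2.
The sequence repeats with period 4.
The value 4 first appears (with i ≥ 2) at a(2).

2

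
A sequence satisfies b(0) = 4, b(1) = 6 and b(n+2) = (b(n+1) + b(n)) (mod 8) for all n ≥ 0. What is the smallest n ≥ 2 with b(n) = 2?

2

We have b(0) = 4,  b(1) = 6,  b(2) = 2,  b(3) = 0,  b(4) = 2,  b(5) = 2,  b(6) = 4,  b(7) = 6.
Since (b(6), b(7)) = (b(0), b(1)) = (4, 6) (two consecutive terms determine the rest), the sequence is periodic with period 6.
The value 2 first appears (with n ≥ 2) at b(2).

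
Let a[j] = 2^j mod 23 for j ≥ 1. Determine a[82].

9

We have a[1] = 2; a[2] = 4; a[3] = 8; a[4] = 16; a[5] = 9; a[6] = 18; a[7] = 13; a[8] = 3; a[9] = 6; a[10] = 12; a[11] = 1; a[12] = 2.
Since a[12] = a[1] = 2, the sequence is periodic with period 11.
(82 - 1) mod 11 = 4, so a[82] = a[5] = 9.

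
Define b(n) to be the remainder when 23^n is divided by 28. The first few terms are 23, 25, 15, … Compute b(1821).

b(1) = 23; b(2) = 25; b(3) = 15; b(4) = 9; b(5) = 11; b(6) = 1; b(7) = 23.
Since b(7) = b(1) = 23, the sequence is periodic with period 6.
So b(1821) = b(1 + ((1821-1) mod 6)) = b(3) = 15.

15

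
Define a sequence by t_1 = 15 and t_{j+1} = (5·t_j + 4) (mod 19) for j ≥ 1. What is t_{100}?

Listing terms: t_1 = 15,  t_2 = 3,  t_3 = 0,  t_4 = 4,  t_5 = 5,  t_6 = 10,  t_7 = 16,  t_8 = 8,  t_9 = 6,  t_{10} = 15.
The sequence repeats with period 9.
So t_{100} = t_{1 + ((100-1) mod 9)} = t_1 = 15.

15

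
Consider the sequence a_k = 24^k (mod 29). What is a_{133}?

1

Computing terms: a_1 = 24,  a_2 = 25,  a_3 = 20,  a_4 = 16,  a_5 = 7,  a_6 = 23,  a_7 = 1,  a_8 = 24.
The sequence repeats with period 7.
So a_{133} = a_{1 + ((133-1) mod 7)} = a_7 = 1.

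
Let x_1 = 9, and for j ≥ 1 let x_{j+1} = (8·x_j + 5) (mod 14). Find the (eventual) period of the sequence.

7

Computing terms: x_1 = 9; x_2 = 7; x_3 = 5; x_4 = 3; x_5 = 1; x_6 = 13; x_7 = 11; x_8 = 9.
The sequence repeats with period 7.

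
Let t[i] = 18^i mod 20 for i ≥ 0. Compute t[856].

16

Listing terms: t[0] = 1; t[1] = 18; t[2] = 4; t[3] = 12; t[4] = 16; t[5] = 8; t[6] = 4.
Since t[6] = t[2] = 4, the sequence is eventually periodic: after a pre-period of length 2 it cycles with period 4.
For i ≥ 2, t[i] depends only on (i - 2) mod 4. (856 - 2) mod 4 = 2, so t[856] = t[4] = 16.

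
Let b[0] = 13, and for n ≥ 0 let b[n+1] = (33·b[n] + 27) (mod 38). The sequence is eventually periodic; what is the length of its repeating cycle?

Listing terms: b[0] = 13, b[1] = 0, b[2] = 27, b[3] = 6, b[4] = 35, b[5] = 4, b[6] = 7, b[7] = 30, b[8] = 29, b[9] = 34, b[10] = 9, b[11] = 20, b[12] = 3, b[13] = 12, b[14] = 5, b[15] = 2, b[16] = 17, b[17] = 18, b[18] = 13.
The sequence repeats with period 18.

18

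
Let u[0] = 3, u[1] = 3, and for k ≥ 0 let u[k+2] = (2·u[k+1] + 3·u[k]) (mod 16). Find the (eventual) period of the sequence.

u[0] = 3, u[1] = 3, u[2] = 15, u[3] = 7, u[4] = 11, u[5] = 11, u[6] = 7, u[7] = 15, u[8] = 3, u[9] = 3.
Since (u[8], u[9]) = (u[0], u[1]) = (3, 3) (two consecutive terms determine the rest), the sequence is periodic with period 8.

8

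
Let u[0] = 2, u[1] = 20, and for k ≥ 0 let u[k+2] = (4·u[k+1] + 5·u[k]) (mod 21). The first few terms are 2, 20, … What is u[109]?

20

Listing terms: u[0] = 2, u[1] = 20, u[2] = 6, u[3] = 19, u[4] = 1, u[5] = 15, u[6] = 2, u[7] = 20.
Since (u[6], u[7]) = (u[0], u[1]) = (2, 20) (two consecutive terms determine the rest), the sequence is periodic with period 6.
(109 - 0) mod 6 = 1, so u[109] = u[1] = 20.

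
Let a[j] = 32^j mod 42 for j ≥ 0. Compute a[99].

8

Listing terms: a[0] = 1; a[1] = 32; a[2] = 16; a[3] = 8; a[4] = 4; a[5] = 2; a[6] = 22; a[7] = 32.
Since a[7] = a[1] = 32, the sequence is eventually periodic: after a pre-period of length 1 it cycles with period 6.
For j ≥ 1, a[j] depends only on (j - 1) mod 6. (99 - 1) mod 6 = 2, so a[99] = a[3] = 8.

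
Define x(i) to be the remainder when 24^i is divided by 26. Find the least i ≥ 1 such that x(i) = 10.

Listing terms: x(0) = 1; x(1) = 24; x(2) = 4; x(3) = 18; x(4) = 16; x(5) = 20; x(6) = 12; x(7) = 2; x(8) = 22; x(9) = 8; x(10) = 10; x(11) = 6; x(12) = 14; x(13) = 24.
Since x(13) = x(1) = 24, the sequence is eventually periodic: after a pre-period of length 1 it cycles with period 12.
The value 10 first appears (with i ≥ 1) at x(10).

10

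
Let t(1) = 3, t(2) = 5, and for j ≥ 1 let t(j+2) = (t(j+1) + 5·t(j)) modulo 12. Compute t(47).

1

t(1) = 3, t(2) = 5, t(3) = 8, t(4) = 9, t(5) = 1, t(6) = 10, t(7) = 3, t(8) = 5.
Since (t(7), t(8)) = (t(1), t(2)) = (3, 5) (two consecutive terms determine the rest), the sequence is periodic with period 6.
(47 - 1) mod 6 = 4, so t(47) = t(5) = 1.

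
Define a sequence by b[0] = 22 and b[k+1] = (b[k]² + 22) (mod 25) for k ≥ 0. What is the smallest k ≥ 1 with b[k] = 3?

Computing terms: b[0] = 22; b[1] = 6; b[2] = 8; b[3] = 11; b[4] = 18; b[5] = 21; b[6] = 13; b[7] = 16; b[8] = 3; b[9] = 6.
Since b[9] = b[1] = 6, the sequence is eventually periodic: after a pre-period of length 1 it cycles with period 8.
The value 3 first appears (with k ≥ 1) at b[8].

8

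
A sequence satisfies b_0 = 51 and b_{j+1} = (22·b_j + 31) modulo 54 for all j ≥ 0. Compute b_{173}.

53

Computing terms: b_0 = 51,  b_1 = 19,  b_2 = 17,  b_3 = 27,  b_4 = 31,  b_5 = 11,  b_6 = 3,  b_7 = 43,  b_8 = 5,  b_9 = 33,  b_{10} = 1,  b_{11} = 53,  b_{12} = 9,  b_{13} = 13,  b_{14} = 47,  b_{15} = 39,  b_{16} = 25,  b_{17} = 41,  b_{18} = 15,  b_{19} = 37,  b_{20} = 35,  b_{21} = 45,  b_{22} = 49,  b_{23} = 29,  b_{24} = 21,  b_{25} = 7,  b_{26} = 23,  b_{27} = 51.
Since b_{27} = b_0 = 51, the sequence is periodic with period 27.
So b_{173} = b_{0 + ((173-0) mod 27)} = b_{11} = 53.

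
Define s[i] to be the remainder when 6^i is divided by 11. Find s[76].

s[1] = 6; s[2] = 3; s[3] = 7; s[4] = 9; s[5] = 10; s[6] = 5; s[7] = 8; s[8] = 4; s[9] = 2; s[10] = 1; s[11] = 6.
Since s[11] = s[1] = 6, the sequence is periodic with period 10.
(76 - 1) mod 10 = 5, so s[76] = s[6] = 5.

5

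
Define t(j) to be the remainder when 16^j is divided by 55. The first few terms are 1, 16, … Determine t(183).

Listing terms: t(0) = 1,  t(1) = 16,  t(2) = 36,  t(3) = 26,  t(4) = 31,  t(5) = 1.
The sequence repeats with period 5.
(183 - 0) mod 5 = 3, so t(183) = t(3) = 26.

26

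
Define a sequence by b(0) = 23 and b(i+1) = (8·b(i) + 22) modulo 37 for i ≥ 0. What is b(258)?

Computing terms: b(0) = 23; b(1) = 21; b(2) = 5; b(3) = 25; b(4) = 0; b(5) = 22; b(6) = 13; b(7) = 15; b(8) = 31; b(9) = 11; b(10) = 36; b(11) = 14; b(12) = 23.
Since b(12) = b(0) = 23, the sequence is periodic with period 12.
So b(258) = b(0 + ((258-0) mod 12)) = b(6) = 13.

13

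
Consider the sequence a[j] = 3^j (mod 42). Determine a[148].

39

a[0] = 1; a[1] = 3; a[2] = 9; a[3] = 27; a[4] = 39; a[5] = 33; a[6] = 15; a[7] = 3.
Since a[7] = a[1] = 3, the sequence is eventually periodic: after a pre-period of length 1 it cycles with period 6.
For j ≥ 1, a[j] depends only on (j - 1) mod 6. (148 - 1) mod 6 = 3, so a[148] = a[4] = 39.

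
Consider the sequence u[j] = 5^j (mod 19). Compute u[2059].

Computing terms: u[1] = 5, u[2] = 6, u[3] = 11, u[4] = 17, u[5] = 9, u[6] = 7, u[7] = 16, u[8] = 4, u[9] = 1, u[10] = 5.
Since u[10] = u[1] = 5, the sequence is periodic with period 9.
So u[2059] = u[1 + ((2059-1) mod 9)] = u[7] = 16.

16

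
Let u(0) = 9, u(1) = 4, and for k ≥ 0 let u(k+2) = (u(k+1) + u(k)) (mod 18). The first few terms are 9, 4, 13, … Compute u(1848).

Computing terms: u(0) = 9; u(1) = 4; u(2) = 13; u(3) = 17; u(4) = 12; u(5) = 11; u(6) = 5; u(7) = 16; u(8) = 3; u(9) = 1; u(10) = 4; u(11) = 5; u(12) = 9; u(13) = 14; u(14) = 5; u(15) = 1; u(16) = 6; u(17) = 7; u(18) = 13; u(19) = 2; u(20) = 15; u(21) = 17; u(22) = 14; u(23) = 13; u(24) = 9; u(25) = 4.
The sequence repeats with period 24.
(1848 - 0) mod 24 = 0, so u(1848) = u(0) = 9.

9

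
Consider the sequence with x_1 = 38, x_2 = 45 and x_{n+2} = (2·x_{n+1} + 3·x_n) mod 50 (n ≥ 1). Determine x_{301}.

38

Listing terms: x_1 = 38,  x_2 = 45,  x_3 = 4,  x_4 = 43,  x_5 = 48,  x_6 = 25,  x_7 = 44,  x_8 = 13,  x_9 = 8,  x_{10} = 5,  x_{11} = 34,  x_{12} = 33,  x_{13} = 18,  x_{14} = 35,  x_{15} = 24,  x_{16} = 3,  x_{17} = 28,  x_{18} = 15,  x_{19} = 14,  x_{20} = 23,  x_{21} = 38,  x_{22} = 45.
The sequence repeats with period 20.
(301 - 1) mod 20 = 0, so x_{301} = x_1 = 38.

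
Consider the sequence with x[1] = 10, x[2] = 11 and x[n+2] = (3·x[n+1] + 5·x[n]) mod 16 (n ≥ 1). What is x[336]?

We have x[1] = 10; x[2] = 11; x[3] = 3; x[4] = 0; x[5] = 15; x[6] = 13; x[7] = 2; x[8] = 7; x[9] = 15; x[10] = 0; x[11] = 11; x[12] = 1; x[13] = 10; x[14] = 3; x[15] = 11; x[16] = 0; x[17] = 7; x[18] = 5; x[19] = 2; x[20] = 15; x[21] = 7; x[22] = 0; x[23] = 3; x[24] = 9; x[25] = 10; x[26] = 11.
The sequence repeats with period 24.
So x[336] = x[1 + ((336-1) mod 24)] = x[24] = 9.

9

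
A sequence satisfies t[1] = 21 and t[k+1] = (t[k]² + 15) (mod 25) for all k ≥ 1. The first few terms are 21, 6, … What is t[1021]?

t[1] = 21, t[2] = 6, t[3] = 1, t[4] = 16, t[5] = 21.
The sequence repeats with period 4.
So t[1021] = t[1 + ((1021-1) mod 4)] = t[1] = 21.

21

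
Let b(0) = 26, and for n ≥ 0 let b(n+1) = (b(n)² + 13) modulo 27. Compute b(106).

Computing terms: b(0) = 26; b(1) = 14; b(2) = 20; b(3) = 8; b(4) = 23; b(5) = 2; b(6) = 17; b(7) = 5; b(8) = 11; b(9) = 26.
Since b(9) = b(0) = 26, the sequence is periodic with period 9.
So b(106) = b(0 + ((106-0) mod 9)) = b(7) = 5.

5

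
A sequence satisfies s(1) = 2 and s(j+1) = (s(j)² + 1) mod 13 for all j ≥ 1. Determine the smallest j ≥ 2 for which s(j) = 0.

3

Computing terms: s(1) = 2; s(2) = 5; s(3) = 0; s(4) = 1; s(5) = 2.
The sequence repeats with period 4.
The value 0 first appears (with j ≥ 2) at s(3).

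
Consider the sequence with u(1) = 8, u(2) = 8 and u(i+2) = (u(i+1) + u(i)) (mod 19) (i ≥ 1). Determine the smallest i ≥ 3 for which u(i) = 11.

16

We have u(1) = 8; u(2) = 8; u(3) = 16; u(4) = 5; u(5) = 2; u(6) = 7; u(7) = 9; u(8) = 16; u(9) = 6; u(10) = 3; u(11) = 9; u(12) = 12; u(13) = 2; u(14) = 14; u(15) = 16; u(16) = 11; u(17) = 8; u(18) = 0; u(19) = 8; u(20) = 8.
The sequence repeats with period 18.
The value 11 first appears (with i ≥ 3) at u(16).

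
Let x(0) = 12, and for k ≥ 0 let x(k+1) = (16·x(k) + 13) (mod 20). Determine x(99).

9

We have x(0) = 12; x(1) = 5; x(2) = 13; x(3) = 1; x(4) = 9; x(5) = 17; x(6) = 5.
Since x(6) = x(1) = 5, the sequence is eventually periodic: after a pre-period of length 1 it cycles with period 5.
For k ≥ 1, x(k) depends only on (k - 1) mod 5. (99 - 1) mod 5 = 3, so x(99) = x(4) = 9.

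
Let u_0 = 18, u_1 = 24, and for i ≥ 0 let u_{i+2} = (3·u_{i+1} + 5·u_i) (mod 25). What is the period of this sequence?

20

Computing terms: u_0 = 18, u_1 = 24, u_2 = 12, u_3 = 6, u_4 = 3, u_5 = 14, u_6 = 7, u_7 = 16, u_8 = 8, u_9 = 4, u_{10} = 2, u_{11} = 1, u_{12} = 13, u_{13} = 19, u_{14} = 22, u_{15} = 11, u_{16} = 18, u_{17} = 9, u_{18} = 17, u_{19} = 21, u_{20} = 23, u_{21} = 24, u_{22} = 12.
Since (u_{21}, u_{22}) = (u_1, u_2) = (24, 12) (two consecutive terms determine the rest), the sequence is eventually periodic: after a pre-period of length 1 it cycles with period 20.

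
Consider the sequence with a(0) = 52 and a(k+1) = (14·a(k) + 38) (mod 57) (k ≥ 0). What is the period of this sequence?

Listing terms: a(0) = 52, a(1) = 25, a(2) = 46, a(3) = 55, a(4) = 10, a(5) = 7, a(6) = 22, a(7) = 4, a(8) = 37, a(9) = 43, a(10) = 13, a(11) = 49, a(12) = 40, a(13) = 28, a(14) = 31, a(15) = 16, a(16) = 34, a(17) = 1, a(18) = 52.
The sequence repeats with period 18.

18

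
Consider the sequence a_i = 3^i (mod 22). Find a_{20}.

1

We have a_1 = 3, a_2 = 9, a_3 = 5, a_4 = 15, a_5 = 1, a_6 = 3.
Since a_6 = a_1 = 3, the sequence is periodic with period 5.
(20 - 1) mod 5 = 4, so a_{20} = a_5 = 1.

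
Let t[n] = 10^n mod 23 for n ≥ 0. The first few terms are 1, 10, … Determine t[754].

6

Listing terms: t[0] = 1; t[1] = 10; t[2] = 8; t[3] = 11; t[4] = 18; t[5] = 19; t[6] = 6; t[7] = 14; t[8] = 2; t[9] = 20; t[10] = 16; t[11] = 22; t[12] = 13; t[13] = 15; t[14] = 12; t[15] = 5; t[16] = 4; t[17] = 17; t[18] = 9; t[19] = 21; t[20] = 3; t[21] = 7; t[22] = 1.
Since t[22] = t[0] = 1, the sequence is periodic with period 22.
So t[754] = t[0 + ((754-0) mod 22)] = t[6] = 6.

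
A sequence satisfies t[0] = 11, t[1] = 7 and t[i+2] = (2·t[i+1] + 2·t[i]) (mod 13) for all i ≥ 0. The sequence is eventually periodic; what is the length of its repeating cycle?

t[0] = 11,  t[1] = 7,  t[2] = 10,  t[3] = 8,  t[4] = 10,  t[5] = 10,  t[6] = 1,  t[7] = 9,  t[8] = 7,  t[9] = 6,  t[10] = 0,  t[11] = 12,  t[12] = 11,  t[13] = 7.
Since (t[12], t[13]) = (t[0], t[1]) = (11, 7) (two consecutive terms determine the rest), the sequence is periodic with period 12.

12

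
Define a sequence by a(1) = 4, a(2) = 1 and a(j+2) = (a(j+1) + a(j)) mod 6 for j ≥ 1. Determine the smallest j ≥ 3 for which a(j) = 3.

We have a(1) = 4, a(2) = 1, a(3) = 5, a(4) = 0, a(5) = 5, a(6) = 5, a(7) = 4, a(8) = 3, a(9) = 1, a(10) = 4, a(11) = 5, a(12) = 3, a(13) = 2, a(14) = 5, a(15) = 1, a(16) = 0, a(17) = 1, a(18) = 1, a(19) = 2, a(20) = 3, a(21) = 5, a(22) = 2, a(23) = 1, a(24) = 3, a(25) = 4, a(26) = 1.
Since (a(25), a(26)) = (a(1), a(2)) = (4, 1) (two consecutive terms determine the rest), the sequence is periodic with period 24.
The value 3 first appears (with j ≥ 3) at a(8).

8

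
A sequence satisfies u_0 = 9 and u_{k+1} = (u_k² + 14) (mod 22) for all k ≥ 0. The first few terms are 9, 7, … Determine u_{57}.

Computing terms: u_0 = 9, u_1 = 7, u_2 = 19, u_3 = 1, u_4 = 15, u_5 = 19.
Since u_5 = u_2 = 19, the sequence is eventually periodic: after a pre-period of length 2 it cycles with period 3.
For k ≥ 2, u_k depends only on (k - 2) mod 3. (57 - 2) mod 3 = 1, so u_{57} = u_3 = 1.

1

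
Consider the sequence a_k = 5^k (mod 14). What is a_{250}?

Computing terms: a_0 = 1,  a_1 = 5,  a_2 = 11,  a_3 = 13,  a_4 = 9,  a_5 = 3,  a_6 = 1.
The sequence repeats with period 6.
So a_{250} = a_{0 + ((250-0) mod 6)} = a_4 = 9.

9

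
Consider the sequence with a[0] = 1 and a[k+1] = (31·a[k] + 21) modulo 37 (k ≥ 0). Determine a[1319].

Listing terms: a[0] = 1; a[1] = 15; a[2] = 5; a[3] = 28; a[4] = 1.
Since a[4] = a[0] = 1, the sequence is periodic with period 4.
(1319 - 0) mod 4 = 3, so a[1319] = a[3] = 28.

28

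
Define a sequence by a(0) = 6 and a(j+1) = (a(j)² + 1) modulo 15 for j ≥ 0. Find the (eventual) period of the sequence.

Listing terms: a(0) = 6, a(1) = 7, a(2) = 5, a(3) = 11, a(4) = 2, a(5) = 5.
Since a(5) = a(2) = 5, the sequence is eventually periodic: after a pre-period of length 2 it cycles with period 3.

3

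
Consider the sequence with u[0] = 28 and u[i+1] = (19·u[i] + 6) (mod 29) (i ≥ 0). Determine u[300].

24

Listing terms: u[0] = 28,  u[1] = 16,  u[2] = 20,  u[3] = 9,  u[4] = 3,  u[5] = 5,  u[6] = 14,  u[7] = 11,  u[8] = 12,  u[9] = 2,  u[10] = 15,  u[11] = 1,  u[12] = 25,  u[13] = 17,  u[14] = 10,  u[15] = 22,  u[16] = 18,  u[17] = 0,  u[18] = 6,  u[19] = 4,  u[20] = 24,  u[21] = 27,  u[22] = 26,  u[23] = 7,  u[24] = 23,  u[25] = 8,  u[26] = 13,  u[27] = 21,  u[28] = 28.
The sequence repeats with period 28.
(300 - 0) mod 28 = 20, so u[300] = u[20] = 24.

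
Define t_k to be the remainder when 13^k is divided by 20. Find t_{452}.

t_0 = 1,  t_1 = 13,  t_2 = 9,  t_3 = 17,  t_4 = 1.
Since t_4 = t_0 = 1, the sequence is periodic with period 4.
(452 - 0) mod 4 = 0, so t_{452} = t_0 = 1.

1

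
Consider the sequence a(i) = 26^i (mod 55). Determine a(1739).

a(1) = 26, a(2) = 16, a(3) = 31, a(4) = 36, a(5) = 1, a(6) = 26.
The sequence repeats with period 5.
(1739 - 1) mod 5 = 3, so a(1739) = a(4) = 36.

36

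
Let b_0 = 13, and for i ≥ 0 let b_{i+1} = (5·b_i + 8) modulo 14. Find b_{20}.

Computing terms: b_0 = 13,  b_1 = 3,  b_2 = 9,  b_3 = 11,  b_4 = 7,  b_5 = 1,  b_6 = 13.
The sequence repeats with period 6.
So b_{20} = b_{0 + ((20-0) mod 6)} = b_2 = 9.

9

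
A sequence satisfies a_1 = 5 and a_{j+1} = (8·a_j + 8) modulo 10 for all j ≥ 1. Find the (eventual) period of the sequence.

a_1 = 5; a_2 = 8; a_3 = 2; a_4 = 4; a_5 = 0; a_6 = 8.
Since a_6 = a_2 = 8, the sequence is eventually periodic: after a pre-period of length 1 it cycles with period 4.

4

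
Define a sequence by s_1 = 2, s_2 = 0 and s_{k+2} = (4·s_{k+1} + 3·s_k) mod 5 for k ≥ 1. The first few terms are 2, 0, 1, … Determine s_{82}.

Listing terms: s_1 = 2,  s_2 = 0,  s_3 = 1,  s_4 = 4,  s_5 = 4,  s_6 = 3,  s_7 = 4,  s_8 = 0,  s_9 = 2,  s_{10} = 3,  s_{11} = 3,  s_{12} = 1,  s_{13} = 3,  s_{14} = 0,  s_{15} = 4,  s_{16} = 1,  s_{17} = 1,  s_{18} = 2,  s_{19} = 1,  s_{20} = 0,  s_{21} = 3,  s_{22} = 2,  s_{23} = 2,  s_{24} = 4,  s_{25} = 2,  s_{26} = 0.
The sequence repeats with period 24.
So s_{82} = s_{1 + ((82-1) mod 24)} = s_{10} = 3.

3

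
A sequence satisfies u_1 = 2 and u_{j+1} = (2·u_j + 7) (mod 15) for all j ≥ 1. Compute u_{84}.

We have u_1 = 2, u_2 = 11, u_3 = 14, u_4 = 5, u_5 = 2.
Since u_5 = u_1 = 2, the sequence is periodic with period 4.
So u_{84} = u_{1 + ((84-1) mod 4)} = u_4 = 5.

5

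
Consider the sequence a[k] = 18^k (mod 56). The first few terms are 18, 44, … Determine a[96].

8

Listing terms: a[1] = 18, a[2] = 44, a[3] = 8, a[4] = 32, a[5] = 16, a[6] = 8.
Since a[6] = a[3] = 8, the sequence is eventually periodic: after a pre-period of length 2 it cycles with period 3.
For k ≥ 3, a[k] depends only on (k - 3) mod 3. (96 - 3) mod 3 = 0, so a[96] = a[3] = 8.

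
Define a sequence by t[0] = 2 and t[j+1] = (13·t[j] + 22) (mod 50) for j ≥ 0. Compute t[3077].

8

Listing terms: t[0] = 2, t[1] = 48, t[2] = 46, t[3] = 20, t[4] = 32, t[5] = 38, t[6] = 16, t[7] = 30, t[8] = 12, t[9] = 28, t[10] = 36, t[11] = 40, t[12] = 42, t[13] = 18, t[14] = 6, t[15] = 0, t[16] = 22, t[17] = 8, t[18] = 26, t[19] = 10, t[20] = 2.
Since t[20] = t[0] = 2, the sequence is periodic with period 20.
So t[3077] = t[0 + ((3077-0) mod 20)] = t[17] = 8.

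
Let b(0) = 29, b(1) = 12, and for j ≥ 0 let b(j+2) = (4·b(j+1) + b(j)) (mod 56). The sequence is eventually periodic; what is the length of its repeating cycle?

16

We have b(0) = 29; b(1) = 12; b(2) = 21; b(3) = 40; b(4) = 13; b(5) = 36; b(6) = 45; b(7) = 48; b(8) = 13; b(9) = 44; b(10) = 21; b(11) = 16; b(12) = 29; b(13) = 20; b(14) = 53; b(15) = 8; b(16) = 29; b(17) = 12.
The sequence repeats with period 16.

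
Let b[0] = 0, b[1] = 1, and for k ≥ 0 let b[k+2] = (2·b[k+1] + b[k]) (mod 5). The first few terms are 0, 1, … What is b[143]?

b[0] = 0; b[1] = 1; b[2] = 2; b[3] = 0; b[4] = 2; b[5] = 4; b[6] = 0; b[7] = 4; b[8] = 3; b[9] = 0; b[10] = 3; b[11] = 1; b[12] = 0; b[13] = 1.
The sequence repeats with period 12.
(143 - 0) mod 12 = 11, so b[143] = b[11] = 1.

1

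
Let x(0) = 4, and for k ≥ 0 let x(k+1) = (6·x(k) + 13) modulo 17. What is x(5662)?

Listing terms: x(0) = 4,  x(1) = 3,  x(2) = 14,  x(3) = 12,  x(4) = 0,  x(5) = 13,  x(6) = 6,  x(7) = 15,  x(8) = 1,  x(9) = 2,  x(10) = 8,  x(11) = 10,  x(12) = 5,  x(13) = 9,  x(14) = 16,  x(15) = 7,  x(16) = 4.
Since x(16) = x(0) = 4, the sequence is periodic with period 16.
So x(5662) = x(0 + ((5662-0) mod 16)) = x(14) = 16.

16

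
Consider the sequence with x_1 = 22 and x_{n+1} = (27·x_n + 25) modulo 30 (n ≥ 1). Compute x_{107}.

28

x_1 = 22,  x_2 = 19,  x_3 = 28,  x_4 = 1,  x_5 = 22.
Since x_5 = x_1 = 22, the sequence is periodic with period 4.
So x_{107} = x_{1 + ((107-1) mod 4)} = x_3 = 28.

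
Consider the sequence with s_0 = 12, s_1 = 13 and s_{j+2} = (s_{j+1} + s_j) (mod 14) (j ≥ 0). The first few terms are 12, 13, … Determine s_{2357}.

3

s_0 = 12,  s_1 = 13,  s_2 = 11,  s_3 = 10,  s_4 = 7,  s_5 = 3,  s_6 = 10,  s_7 = 13,  s_8 = 9,  s_9 = 8,  s_{10} = 3,  s_{11} = 11,  s_{12} = 0,  s_{13} = 11,  s_{14} = 11,  s_{15} = 8,  s_{16} = 5,  s_{17} = 13,  s_{18} = 4,  s_{19} = 3,  s_{20} = 7,  s_{21} = 10,  s_{22} = 3,  s_{23} = 13,  s_{24} = 2,  s_{25} = 1,  s_{26} = 3,  s_{27} = 4,  s_{28} = 7,  s_{29} = 11,  s_{30} = 4,  s_{31} = 1,  s_{32} = 5,  s_{33} = 6,  s_{34} = 11,  s_{35} = 3,  s_{36} = 0,  s_{37} = 3,  s_{38} = 3,  s_{39} = 6,  s_{40} = 9,  s_{41} = 1,  s_{42} = 10,  s_{43} = 11,  s_{44} = 7,  s_{45} = 4,  s_{46} = 11,  s_{47} = 1,  s_{48} = 12,  s_{49} = 13.
The sequence repeats with period 48.
So s_{2357} = s_{0 + ((2357-0) mod 48)} = s_5 = 3.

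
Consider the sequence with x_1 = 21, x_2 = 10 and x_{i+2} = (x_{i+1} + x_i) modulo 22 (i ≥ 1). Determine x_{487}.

Computing terms: x_1 = 21, x_2 = 10, x_3 = 9, x_4 = 19, x_5 = 6, x_6 = 3, x_7 = 9, x_8 = 12, x_9 = 21, x_{10} = 11, x_{11} = 10, x_{12} = 21, x_{13} = 9, x_{14} = 8, x_{15} = 17, x_{16} = 3, x_{17} = 20, x_{18} = 1, x_{19} = 21, x_{20} = 0, x_{21} = 21, x_{22} = 21, x_{23} = 20, x_{24} = 19, x_{25} = 17, x_{26} = 14, x_{27} = 9, x_{28} = 1, x_{29} = 10, x_{30} = 11, x_{31} = 21, x_{32} = 10.
Since (x_{31}, x_{32}) = (x_1, x_2) = (21, 10) (two consecutive terms determine the rest), the sequence is periodic with period 30.
(487 - 1) mod 30 = 6, so x_{487} = x_7 = 9.

9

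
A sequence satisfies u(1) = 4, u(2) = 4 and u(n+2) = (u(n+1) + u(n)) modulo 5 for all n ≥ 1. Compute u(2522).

u(1) = 4,  u(2) = 4,  u(3) = 3,  u(4) = 2,  u(5) = 0,  u(6) = 2,  u(7) = 2,  u(8) = 4,  u(9) = 1,  u(10) = 0,  u(11) = 1,  u(12) = 1,  u(13) = 2,  u(14) = 3,  u(15) = 0,  u(16) = 3,  u(17) = 3,  u(18) = 1,  u(19) = 4,  u(20) = 0,  u(21) = 4,  u(22) = 4.
The sequence repeats with period 20.
So u(2522) = u(1 + ((2522-1) mod 20)) = u(2) = 4.

4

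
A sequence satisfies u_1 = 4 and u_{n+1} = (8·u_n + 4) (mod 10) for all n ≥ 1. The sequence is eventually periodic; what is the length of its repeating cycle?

Listing terms: u_1 = 4, u_2 = 6, u_3 = 2, u_4 = 0, u_5 = 4.
The sequence repeats with period 4.

4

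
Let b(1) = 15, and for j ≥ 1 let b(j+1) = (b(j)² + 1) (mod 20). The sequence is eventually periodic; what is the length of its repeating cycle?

6

Computing terms: b(1) = 15, b(2) = 6, b(3) = 17, b(4) = 10, b(5) = 1, b(6) = 2, b(7) = 5, b(8) = 6.
Since b(8) = b(2) = 6, the sequence is eventually periodic: after a pre-period of length 1 it cycles with period 6.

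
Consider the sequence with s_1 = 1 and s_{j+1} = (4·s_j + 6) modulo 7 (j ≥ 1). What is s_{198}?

Computing terms: s_1 = 1,  s_2 = 3,  s_3 = 4,  s_4 = 1.
Since s_4 = s_1 = 1, the sequence is periodic with period 3.
(198 - 1) mod 3 = 2, so s_{198} = s_3 = 4.

4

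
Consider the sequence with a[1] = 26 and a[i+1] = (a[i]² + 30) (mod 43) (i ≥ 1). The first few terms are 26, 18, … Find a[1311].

We have a[1] = 26, a[2] = 18, a[3] = 10, a[4] = 1, a[5] = 31, a[6] = 2, a[7] = 34, a[8] = 25, a[9] = 10.
Since a[9] = a[3] = 10, the sequence is eventually periodic: after a pre-period of length 2 it cycles with period 6.
For i ≥ 3, a[i] depends only on (i - 3) mod 6. (1311 - 3) mod 6 = 0, so a[1311] = a[3] = 10.

10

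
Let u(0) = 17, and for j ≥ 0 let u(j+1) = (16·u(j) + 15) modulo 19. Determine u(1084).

Computing terms: u(0) = 17, u(1) = 2, u(2) = 9, u(3) = 7, u(4) = 13, u(5) = 14, u(6) = 11, u(7) = 1, u(8) = 12, u(9) = 17.
The sequence repeats with period 9.
(1084 - 0) mod 9 = 4, so u(1084) = u(4) = 13.

13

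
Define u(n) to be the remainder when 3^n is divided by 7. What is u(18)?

We have u(0) = 1, u(1) = 3, u(2) = 2, u(3) = 6, u(4) = 4, u(5) = 5, u(6) = 1.
The sequence repeats with period 6.
(18 - 0) mod 6 = 0, so u(18) = u(0) = 1.

1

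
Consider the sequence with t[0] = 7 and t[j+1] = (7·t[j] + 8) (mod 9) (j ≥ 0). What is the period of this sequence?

Listing terms: t[0] = 7; t[1] = 3; t[2] = 2; t[3] = 4; t[4] = 0; t[5] = 8; t[6] = 1; t[7] = 6; t[8] = 5; t[9] = 7.
Since t[9] = t[0] = 7, the sequence is periodic with period 9.

9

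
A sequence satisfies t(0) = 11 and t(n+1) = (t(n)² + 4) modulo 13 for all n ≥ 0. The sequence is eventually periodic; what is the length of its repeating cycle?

Computing terms: t(0) = 11; t(1) = 8; t(2) = 3; t(3) = 0; t(4) = 4; t(5) = 7; t(6) = 1; t(7) = 5; t(8) = 3.
Since t(8) = t(2) = 3, the sequence is eventually periodic: after a pre-period of length 2 it cycles with period 6.

6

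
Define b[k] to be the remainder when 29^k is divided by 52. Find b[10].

29

We have b[1] = 29; b[2] = 9; b[3] = 1; b[4] = 29.
The sequence repeats with period 3.
(10 - 1) mod 3 = 0, so b[10] = b[1] = 29.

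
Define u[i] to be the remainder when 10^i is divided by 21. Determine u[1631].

19

Computing terms: u[1] = 10; u[2] = 16; u[3] = 13; u[4] = 4; u[5] = 19; u[6] = 1; u[7] = 10.
Since u[7] = u[1] = 10, the sequence is periodic with period 6.
(1631 - 1) mod 6 = 4, so u[1631] = u[5] = 19.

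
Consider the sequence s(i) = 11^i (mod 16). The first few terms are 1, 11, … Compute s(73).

11

Computing terms: s(0) = 1; s(1) = 11; s(2) = 9; s(3) = 3; s(4) = 1.
Since s(4) = s(0) = 1, the sequence is periodic with period 4.
(73 - 0) mod 4 = 1, so s(73) = s(1) = 11.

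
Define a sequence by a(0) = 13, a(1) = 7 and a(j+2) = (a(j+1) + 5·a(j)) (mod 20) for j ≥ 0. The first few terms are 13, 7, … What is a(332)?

12

a(0) = 13, a(1) = 7, a(2) = 12, a(3) = 7, a(4) = 7, a(5) = 2, a(6) = 17, a(7) = 7, a(8) = 12.
Since (a(7), a(8)) = (a(1), a(2)) = (7, 12) (two consecutive terms determine the rest), the sequence is eventually periodic: after a pre-period of length 1 it cycles with period 6.
For j ≥ 1, a(j) depends only on (j - 1) mod 6. (332 - 1) mod 6 = 1, so a(332) = a(2) = 12.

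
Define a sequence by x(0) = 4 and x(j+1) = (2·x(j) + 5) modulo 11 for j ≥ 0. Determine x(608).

Listing terms: x(0) = 4; x(1) = 2; x(2) = 9; x(3) = 1; x(4) = 7; x(5) = 8; x(6) = 10; x(7) = 3; x(8) = 0; x(9) = 5; x(10) = 4.
The sequence repeats with period 10.
So x(608) = x(0 + ((608-0) mod 10)) = x(8) = 0.

0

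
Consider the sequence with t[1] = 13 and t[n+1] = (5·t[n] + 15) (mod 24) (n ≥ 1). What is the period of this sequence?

We have t[1] = 13; t[2] = 8; t[3] = 7; t[4] = 2; t[5] = 1; t[6] = 20; t[7] = 19; t[8] = 14; t[9] = 13.
The sequence repeats with period 8.

8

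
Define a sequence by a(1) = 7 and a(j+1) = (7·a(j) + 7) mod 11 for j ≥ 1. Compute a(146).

We have a(1) = 7; a(2) = 1; a(3) = 3; a(4) = 6; a(5) = 5; a(6) = 9; a(7) = 4; a(8) = 2; a(9) = 10; a(10) = 0; a(11) = 7.
The sequence repeats with period 10.
(146 - 1) mod 10 = 5, so a(146) = a(6) = 9.

9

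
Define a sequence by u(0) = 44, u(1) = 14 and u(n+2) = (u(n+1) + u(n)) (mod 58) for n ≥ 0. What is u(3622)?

4

Computing terms: u(0) = 44,  u(1) = 14,  u(2) = 0,  u(3) = 14,  u(4) = 14,  u(5) = 28,  u(6) = 42,  u(7) = 12,  u(8) = 54,  u(9) = 8,  u(10) = 4,  u(11) = 12,  u(12) = 16,  u(13) = 28,  u(14) = 44,  u(15) = 14.
Since (u(14), u(15)) = (u(0), u(1)) = (44, 14) (two consecutive terms determine the rest), the sequence is periodic with period 14.
So u(3622) = u(0 + ((3622-0) mod 14)) = u(10) = 4.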